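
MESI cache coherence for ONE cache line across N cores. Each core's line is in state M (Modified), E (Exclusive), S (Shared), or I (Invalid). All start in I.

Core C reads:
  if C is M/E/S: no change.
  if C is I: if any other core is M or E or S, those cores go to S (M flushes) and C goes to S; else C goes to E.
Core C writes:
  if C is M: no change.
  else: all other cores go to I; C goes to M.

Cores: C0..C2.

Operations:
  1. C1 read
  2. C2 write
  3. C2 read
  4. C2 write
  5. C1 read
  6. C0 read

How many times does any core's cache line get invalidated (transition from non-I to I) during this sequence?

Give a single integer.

Answer: 1

Derivation:
Op 1: C1 read [C1 read from I: no other sharers -> C1=E (exclusive)] -> [I,E,I] (invalidations this op: 0; running total: 0)
Op 2: C2 write [C2 write: invalidate ['C1=E'] -> C2=M] -> [I,I,M] (invalidations this op: 1; running total: 1)
Op 3: C2 read [C2 read: already in M, no change] -> [I,I,M] (invalidations this op: 0; running total: 1)
Op 4: C2 write [C2 write: already M (modified), no change] -> [I,I,M] (invalidations this op: 0; running total: 1)
Op 5: C1 read [C1 read from I: others=['C2=M'] -> C1=S, others downsized to S] -> [I,S,S] (invalidations this op: 0; running total: 1)
Op 6: C0 read [C0 read from I: others=['C1=S', 'C2=S'] -> C0=S, others downsized to S] -> [S,S,S] (invalidations this op: 0; running total: 1)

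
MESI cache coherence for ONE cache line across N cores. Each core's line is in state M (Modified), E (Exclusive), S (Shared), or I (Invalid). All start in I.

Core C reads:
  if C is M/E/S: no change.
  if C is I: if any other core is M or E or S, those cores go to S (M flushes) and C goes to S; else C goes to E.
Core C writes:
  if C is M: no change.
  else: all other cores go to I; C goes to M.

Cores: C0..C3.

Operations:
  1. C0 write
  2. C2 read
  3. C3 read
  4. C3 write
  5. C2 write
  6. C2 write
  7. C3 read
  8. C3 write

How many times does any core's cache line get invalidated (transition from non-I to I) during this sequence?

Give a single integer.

Answer: 4

Derivation:
Op 1: C0 write [C0 write: invalidate none -> C0=M] -> [M,I,I,I] (invalidations this op: 0; running total: 0)
Op 2: C2 read [C2 read from I: others=['C0=M'] -> C2=S, others downsized to S] -> [S,I,S,I] (invalidations this op: 0; running total: 0)
Op 3: C3 read [C3 read from I: others=['C0=S', 'C2=S'] -> C3=S, others downsized to S] -> [S,I,S,S] (invalidations this op: 0; running total: 0)
Op 4: C3 write [C3 write: invalidate ['C0=S', 'C2=S'] -> C3=M] -> [I,I,I,M] (invalidations this op: 2; running total: 2)
Op 5: C2 write [C2 write: invalidate ['C3=M'] -> C2=M] -> [I,I,M,I] (invalidations this op: 1; running total: 3)
Op 6: C2 write [C2 write: already M (modified), no change] -> [I,I,M,I] (invalidations this op: 0; running total: 3)
Op 7: C3 read [C3 read from I: others=['C2=M'] -> C3=S, others downsized to S] -> [I,I,S,S] (invalidations this op: 0; running total: 3)
Op 8: C3 write [C3 write: invalidate ['C2=S'] -> C3=M] -> [I,I,I,M] (invalidations this op: 1; running total: 4)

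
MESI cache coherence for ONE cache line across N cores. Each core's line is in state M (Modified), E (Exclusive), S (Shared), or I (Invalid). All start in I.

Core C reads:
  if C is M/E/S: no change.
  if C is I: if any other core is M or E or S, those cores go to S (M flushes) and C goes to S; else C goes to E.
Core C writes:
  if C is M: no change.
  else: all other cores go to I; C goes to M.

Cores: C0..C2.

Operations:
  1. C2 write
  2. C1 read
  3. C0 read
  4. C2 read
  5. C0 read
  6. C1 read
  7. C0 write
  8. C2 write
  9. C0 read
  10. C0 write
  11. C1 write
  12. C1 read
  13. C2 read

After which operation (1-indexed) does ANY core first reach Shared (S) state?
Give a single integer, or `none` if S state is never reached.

Op 1: C2 write [C2 write: invalidate none -> C2=M] -> [I,I,M]
Op 2: C1 read [C1 read from I: others=['C2=M'] -> C1=S, others downsized to S] -> [I,S,S]
  -> First S state at op 2; remaining ops need not be traced.

Answer: 2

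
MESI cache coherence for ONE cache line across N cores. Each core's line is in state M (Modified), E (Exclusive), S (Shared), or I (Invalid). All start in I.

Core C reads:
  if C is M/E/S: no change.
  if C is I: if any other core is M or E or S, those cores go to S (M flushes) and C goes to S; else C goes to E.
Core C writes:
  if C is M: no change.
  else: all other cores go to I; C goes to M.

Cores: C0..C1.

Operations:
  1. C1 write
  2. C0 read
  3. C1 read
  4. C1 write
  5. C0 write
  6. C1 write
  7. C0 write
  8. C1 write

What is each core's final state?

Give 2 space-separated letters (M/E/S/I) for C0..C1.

Answer: I M

Derivation:
Op 1: C1 write [C1 write: invalidate none -> C1=M] -> [I,M]
Op 2: C0 read [C0 read from I: others=['C1=M'] -> C0=S, others downsized to S] -> [S,S]
Op 3: C1 read [C1 read: already in S, no change] -> [S,S]
Op 4: C1 write [C1 write: invalidate ['C0=S'] -> C1=M] -> [I,M]
Op 5: C0 write [C0 write: invalidate ['C1=M'] -> C0=M] -> [M,I]
Op 6: C1 write [C1 write: invalidate ['C0=M'] -> C1=M] -> [I,M]
Op 7: C0 write [C0 write: invalidate ['C1=M'] -> C0=M] -> [M,I]
Op 8: C1 write [C1 write: invalidate ['C0=M'] -> C1=M] -> [I,M]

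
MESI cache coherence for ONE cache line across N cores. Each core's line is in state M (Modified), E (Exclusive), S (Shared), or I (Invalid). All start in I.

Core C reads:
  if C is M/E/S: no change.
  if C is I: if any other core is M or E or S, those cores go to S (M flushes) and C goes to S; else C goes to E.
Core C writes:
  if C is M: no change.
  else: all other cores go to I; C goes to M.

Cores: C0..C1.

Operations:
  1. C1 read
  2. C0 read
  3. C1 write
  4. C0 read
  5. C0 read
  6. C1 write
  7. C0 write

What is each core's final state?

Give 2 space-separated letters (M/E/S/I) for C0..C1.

Op 1: C1 read [C1 read from I: no other sharers -> C1=E (exclusive)] -> [I,E]
Op 2: C0 read [C0 read from I: others=['C1=E'] -> C0=S, others downsized to S] -> [S,S]
Op 3: C1 write [C1 write: invalidate ['C0=S'] -> C1=M] -> [I,M]
Op 4: C0 read [C0 read from I: others=['C1=M'] -> C0=S, others downsized to S] -> [S,S]
Op 5: C0 read [C0 read: already in S, no change] -> [S,S]
Op 6: C1 write [C1 write: invalidate ['C0=S'] -> C1=M] -> [I,M]
Op 7: C0 write [C0 write: invalidate ['C1=M'] -> C0=M] -> [M,I]

Answer: M I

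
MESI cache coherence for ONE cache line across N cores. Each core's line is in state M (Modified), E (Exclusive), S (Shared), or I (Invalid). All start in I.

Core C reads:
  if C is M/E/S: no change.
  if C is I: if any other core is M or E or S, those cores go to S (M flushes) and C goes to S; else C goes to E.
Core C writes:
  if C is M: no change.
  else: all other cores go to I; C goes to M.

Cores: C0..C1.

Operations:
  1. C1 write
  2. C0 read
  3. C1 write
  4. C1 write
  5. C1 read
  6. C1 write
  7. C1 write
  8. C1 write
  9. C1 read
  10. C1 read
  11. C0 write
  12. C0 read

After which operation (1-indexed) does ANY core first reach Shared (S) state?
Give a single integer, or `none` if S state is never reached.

Op 1: C1 write [C1 write: invalidate none -> C1=M] -> [I,M]
Op 2: C0 read [C0 read from I: others=['C1=M'] -> C0=S, others downsized to S] -> [S,S]
  -> First S state at op 2; remaining ops need not be traced.

Answer: 2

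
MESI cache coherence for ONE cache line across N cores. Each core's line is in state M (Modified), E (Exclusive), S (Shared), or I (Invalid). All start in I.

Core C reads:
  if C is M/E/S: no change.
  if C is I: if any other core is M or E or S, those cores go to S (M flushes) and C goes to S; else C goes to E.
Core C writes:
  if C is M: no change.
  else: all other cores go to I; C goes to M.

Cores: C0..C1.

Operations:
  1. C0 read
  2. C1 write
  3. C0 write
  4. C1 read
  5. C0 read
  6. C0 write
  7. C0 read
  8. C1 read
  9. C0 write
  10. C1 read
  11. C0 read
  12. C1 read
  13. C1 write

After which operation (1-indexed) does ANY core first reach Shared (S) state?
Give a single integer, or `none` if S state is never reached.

Answer: 4

Derivation:
Op 1: C0 read [C0 read from I: no other sharers -> C0=E (exclusive)] -> [E,I]
Op 2: C1 write [C1 write: invalidate ['C0=E'] -> C1=M] -> [I,M]
Op 3: C0 write [C0 write: invalidate ['C1=M'] -> C0=M] -> [M,I]
Op 4: C1 read [C1 read from I: others=['C0=M'] -> C1=S, others downsized to S] -> [S,S]
  -> First S state at op 4; remaining ops need not be traced.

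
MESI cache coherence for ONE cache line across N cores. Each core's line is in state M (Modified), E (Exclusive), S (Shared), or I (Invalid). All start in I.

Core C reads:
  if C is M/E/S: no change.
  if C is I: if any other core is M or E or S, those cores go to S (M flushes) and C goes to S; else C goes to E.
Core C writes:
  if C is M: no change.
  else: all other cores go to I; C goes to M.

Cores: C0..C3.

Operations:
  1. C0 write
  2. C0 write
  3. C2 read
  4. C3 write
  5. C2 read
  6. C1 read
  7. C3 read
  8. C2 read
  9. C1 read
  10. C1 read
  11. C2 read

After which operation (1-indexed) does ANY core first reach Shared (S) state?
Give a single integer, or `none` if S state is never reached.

Answer: 3

Derivation:
Op 1: C0 write [C0 write: invalidate none -> C0=M] -> [M,I,I,I]
Op 2: C0 write [C0 write: already M (modified), no change] -> [M,I,I,I]
Op 3: C2 read [C2 read from I: others=['C0=M'] -> C2=S, others downsized to S] -> [S,I,S,I]
  -> First S state at op 3; remaining ops need not be traced.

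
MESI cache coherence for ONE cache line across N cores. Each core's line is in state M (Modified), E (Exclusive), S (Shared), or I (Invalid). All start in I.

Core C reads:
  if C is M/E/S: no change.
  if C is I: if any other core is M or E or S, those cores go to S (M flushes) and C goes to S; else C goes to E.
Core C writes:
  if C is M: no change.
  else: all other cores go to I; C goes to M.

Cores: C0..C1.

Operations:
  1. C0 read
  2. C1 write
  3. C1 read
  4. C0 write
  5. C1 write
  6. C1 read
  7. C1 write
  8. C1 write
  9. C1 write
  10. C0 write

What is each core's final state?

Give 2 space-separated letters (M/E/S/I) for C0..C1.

Op 1: C0 read [C0 read from I: no other sharers -> C0=E (exclusive)] -> [E,I]
Op 2: C1 write [C1 write: invalidate ['C0=E'] -> C1=M] -> [I,M]
Op 3: C1 read [C1 read: already in M, no change] -> [I,M]
Op 4: C0 write [C0 write: invalidate ['C1=M'] -> C0=M] -> [M,I]
Op 5: C1 write [C1 write: invalidate ['C0=M'] -> C1=M] -> [I,M]
Op 6: C1 read [C1 read: already in M, no change] -> [I,M]
Op 7: C1 write [C1 write: already M (modified), no change] -> [I,M]
Op 8: C1 write [C1 write: already M (modified), no change] -> [I,M]
Op 9: C1 write [C1 write: already M (modified), no change] -> [I,M]
Op 10: C0 write [C0 write: invalidate ['C1=M'] -> C0=M] -> [M,I]

Answer: M I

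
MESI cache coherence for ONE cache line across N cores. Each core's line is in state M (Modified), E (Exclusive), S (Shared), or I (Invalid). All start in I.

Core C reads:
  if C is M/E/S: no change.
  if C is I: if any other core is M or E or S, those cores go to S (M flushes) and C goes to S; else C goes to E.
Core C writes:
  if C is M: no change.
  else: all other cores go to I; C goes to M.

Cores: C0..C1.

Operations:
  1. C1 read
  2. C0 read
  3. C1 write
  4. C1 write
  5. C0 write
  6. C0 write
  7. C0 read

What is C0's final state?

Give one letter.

Op 1: C1 read [C1 read from I: no other sharers -> C1=E (exclusive)] -> [I,E]
Op 2: C0 read [C0 read from I: others=['C1=E'] -> C0=S, others downsized to S] -> [S,S]
Op 3: C1 write [C1 write: invalidate ['C0=S'] -> C1=M] -> [I,M]
Op 4: C1 write [C1 write: already M (modified), no change] -> [I,M]
Op 5: C0 write [C0 write: invalidate ['C1=M'] -> C0=M] -> [M,I]
Op 6: C0 write [C0 write: already M (modified), no change] -> [M,I]
Op 7: C0 read [C0 read: already in M, no change] -> [M,I]

Answer: M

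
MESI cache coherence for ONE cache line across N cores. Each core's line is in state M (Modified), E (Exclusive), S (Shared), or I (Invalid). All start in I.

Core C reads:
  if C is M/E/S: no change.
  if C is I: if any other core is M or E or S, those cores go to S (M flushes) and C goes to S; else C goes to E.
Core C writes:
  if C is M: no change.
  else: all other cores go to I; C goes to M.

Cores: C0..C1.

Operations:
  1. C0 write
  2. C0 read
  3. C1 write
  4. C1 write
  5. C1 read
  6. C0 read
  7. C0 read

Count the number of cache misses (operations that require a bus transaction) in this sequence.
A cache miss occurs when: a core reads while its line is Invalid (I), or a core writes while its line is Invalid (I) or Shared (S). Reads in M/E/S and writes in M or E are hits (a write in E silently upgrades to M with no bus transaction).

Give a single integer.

Answer: 3

Derivation:
Op 1: C0 write [C0 write: invalidate none -> C0=M] -> [M,I] [MISS #1: write from I]
Op 2: C0 read [C0 read: already in M, no change] -> [M,I] [hit: read from M]
Op 3: C1 write [C1 write: invalidate ['C0=M'] -> C1=M] -> [I,M] [MISS #2: write from I]
Op 4: C1 write [C1 write: already M (modified), no change] -> [I,M] [hit: write from M]
Op 5: C1 read [C1 read: already in M, no change] -> [I,M] [hit: read from M]
Op 6: C0 read [C0 read from I: others=['C1=M'] -> C0=S, others downsized to S] -> [S,S] [MISS #3: read from I]
Op 7: C0 read [C0 read: already in S, no change] -> [S,S] [hit: read from S]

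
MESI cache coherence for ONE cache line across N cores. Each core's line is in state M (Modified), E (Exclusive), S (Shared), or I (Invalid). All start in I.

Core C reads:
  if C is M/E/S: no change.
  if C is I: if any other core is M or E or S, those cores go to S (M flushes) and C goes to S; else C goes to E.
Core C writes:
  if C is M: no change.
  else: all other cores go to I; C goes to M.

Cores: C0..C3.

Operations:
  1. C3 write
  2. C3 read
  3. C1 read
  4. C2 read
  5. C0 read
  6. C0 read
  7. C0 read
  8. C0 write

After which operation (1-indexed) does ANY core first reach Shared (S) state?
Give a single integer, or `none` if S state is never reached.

Op 1: C3 write [C3 write: invalidate none -> C3=M] -> [I,I,I,M]
Op 2: C3 read [C3 read: already in M, no change] -> [I,I,I,M]
Op 3: C1 read [C1 read from I: others=['C3=M'] -> C1=S, others downsized to S] -> [I,S,I,S]
  -> First S state at op 3; remaining ops need not be traced.

Answer: 3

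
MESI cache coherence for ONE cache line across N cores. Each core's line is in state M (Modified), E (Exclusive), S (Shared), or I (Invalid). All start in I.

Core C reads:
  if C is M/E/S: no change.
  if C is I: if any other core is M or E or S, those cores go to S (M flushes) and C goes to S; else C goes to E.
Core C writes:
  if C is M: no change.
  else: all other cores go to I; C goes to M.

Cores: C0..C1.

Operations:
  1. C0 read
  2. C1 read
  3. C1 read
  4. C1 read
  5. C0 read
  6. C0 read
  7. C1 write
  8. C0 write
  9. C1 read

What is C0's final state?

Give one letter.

Op 1: C0 read [C0 read from I: no other sharers -> C0=E (exclusive)] -> [E,I]
Op 2: C1 read [C1 read from I: others=['C0=E'] -> C1=S, others downsized to S] -> [S,S]
Op 3: C1 read [C1 read: already in S, no change] -> [S,S]
Op 4: C1 read [C1 read: already in S, no change] -> [S,S]
Op 5: C0 read [C0 read: already in S, no change] -> [S,S]
Op 6: C0 read [C0 read: already in S, no change] -> [S,S]
Op 7: C1 write [C1 write: invalidate ['C0=S'] -> C1=M] -> [I,M]
Op 8: C0 write [C0 write: invalidate ['C1=M'] -> C0=M] -> [M,I]
Op 9: C1 read [C1 read from I: others=['C0=M'] -> C1=S, others downsized to S] -> [S,S]

Answer: S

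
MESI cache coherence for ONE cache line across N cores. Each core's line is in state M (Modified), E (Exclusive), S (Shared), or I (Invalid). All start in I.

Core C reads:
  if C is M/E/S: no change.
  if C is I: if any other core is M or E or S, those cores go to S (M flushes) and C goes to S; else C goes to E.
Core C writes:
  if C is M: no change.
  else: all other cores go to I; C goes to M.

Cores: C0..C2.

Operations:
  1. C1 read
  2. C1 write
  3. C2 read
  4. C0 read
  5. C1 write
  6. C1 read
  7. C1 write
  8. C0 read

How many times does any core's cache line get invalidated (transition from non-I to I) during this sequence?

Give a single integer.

Op 1: C1 read [C1 read from I: no other sharers -> C1=E (exclusive)] -> [I,E,I] (invalidations this op: 0; running total: 0)
Op 2: C1 write [C1 write: invalidate none -> C1=M] -> [I,M,I] (invalidations this op: 0; running total: 0)
Op 3: C2 read [C2 read from I: others=['C1=M'] -> C2=S, others downsized to S] -> [I,S,S] (invalidations this op: 0; running total: 0)
Op 4: C0 read [C0 read from I: others=['C1=S', 'C2=S'] -> C0=S, others downsized to S] -> [S,S,S] (invalidations this op: 0; running total: 0)
Op 5: C1 write [C1 write: invalidate ['C0=S', 'C2=S'] -> C1=M] -> [I,M,I] (invalidations this op: 2; running total: 2)
Op 6: C1 read [C1 read: already in M, no change] -> [I,M,I] (invalidations this op: 0; running total: 2)
Op 7: C1 write [C1 write: already M (modified), no change] -> [I,M,I] (invalidations this op: 0; running total: 2)
Op 8: C0 read [C0 read from I: others=['C1=M'] -> C0=S, others downsized to S] -> [S,S,I] (invalidations this op: 0; running total: 2)

Answer: 2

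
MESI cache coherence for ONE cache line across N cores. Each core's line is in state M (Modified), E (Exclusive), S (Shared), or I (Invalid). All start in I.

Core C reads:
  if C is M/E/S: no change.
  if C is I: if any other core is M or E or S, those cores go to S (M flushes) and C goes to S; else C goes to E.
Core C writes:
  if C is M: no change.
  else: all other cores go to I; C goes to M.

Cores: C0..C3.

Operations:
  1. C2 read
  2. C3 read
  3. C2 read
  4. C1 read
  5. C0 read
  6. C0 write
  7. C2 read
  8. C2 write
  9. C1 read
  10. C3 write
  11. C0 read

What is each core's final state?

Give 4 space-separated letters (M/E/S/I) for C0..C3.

Op 1: C2 read [C2 read from I: no other sharers -> C2=E (exclusive)] -> [I,I,E,I]
Op 2: C3 read [C3 read from I: others=['C2=E'] -> C3=S, others downsized to S] -> [I,I,S,S]
Op 3: C2 read [C2 read: already in S, no change] -> [I,I,S,S]
Op 4: C1 read [C1 read from I: others=['C2=S', 'C3=S'] -> C1=S, others downsized to S] -> [I,S,S,S]
Op 5: C0 read [C0 read from I: others=['C1=S', 'C2=S', 'C3=S'] -> C0=S, others downsized to S] -> [S,S,S,S]
Op 6: C0 write [C0 write: invalidate ['C1=S', 'C2=S', 'C3=S'] -> C0=M] -> [M,I,I,I]
Op 7: C2 read [C2 read from I: others=['C0=M'] -> C2=S, others downsized to S] -> [S,I,S,I]
Op 8: C2 write [C2 write: invalidate ['C0=S'] -> C2=M] -> [I,I,M,I]
Op 9: C1 read [C1 read from I: others=['C2=M'] -> C1=S, others downsized to S] -> [I,S,S,I]
Op 10: C3 write [C3 write: invalidate ['C1=S', 'C2=S'] -> C3=M] -> [I,I,I,M]
Op 11: C0 read [C0 read from I: others=['C3=M'] -> C0=S, others downsized to S] -> [S,I,I,S]

Answer: S I I S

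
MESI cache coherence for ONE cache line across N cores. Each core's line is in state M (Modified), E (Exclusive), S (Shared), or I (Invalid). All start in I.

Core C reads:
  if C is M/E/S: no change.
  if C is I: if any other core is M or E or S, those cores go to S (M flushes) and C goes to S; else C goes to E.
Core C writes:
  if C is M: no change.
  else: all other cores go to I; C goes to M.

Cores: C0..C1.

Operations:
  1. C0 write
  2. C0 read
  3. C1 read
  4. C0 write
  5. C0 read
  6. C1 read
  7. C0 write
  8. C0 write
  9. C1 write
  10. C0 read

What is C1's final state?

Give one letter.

Answer: S

Derivation:
Op 1: C0 write [C0 write: invalidate none -> C0=M] -> [M,I]
Op 2: C0 read [C0 read: already in M, no change] -> [M,I]
Op 3: C1 read [C1 read from I: others=['C0=M'] -> C1=S, others downsized to S] -> [S,S]
Op 4: C0 write [C0 write: invalidate ['C1=S'] -> C0=M] -> [M,I]
Op 5: C0 read [C0 read: already in M, no change] -> [M,I]
Op 6: C1 read [C1 read from I: others=['C0=M'] -> C1=S, others downsized to S] -> [S,S]
Op 7: C0 write [C0 write: invalidate ['C1=S'] -> C0=M] -> [M,I]
Op 8: C0 write [C0 write: already M (modified), no change] -> [M,I]
Op 9: C1 write [C1 write: invalidate ['C0=M'] -> C1=M] -> [I,M]
Op 10: C0 read [C0 read from I: others=['C1=M'] -> C0=S, others downsized to S] -> [S,S]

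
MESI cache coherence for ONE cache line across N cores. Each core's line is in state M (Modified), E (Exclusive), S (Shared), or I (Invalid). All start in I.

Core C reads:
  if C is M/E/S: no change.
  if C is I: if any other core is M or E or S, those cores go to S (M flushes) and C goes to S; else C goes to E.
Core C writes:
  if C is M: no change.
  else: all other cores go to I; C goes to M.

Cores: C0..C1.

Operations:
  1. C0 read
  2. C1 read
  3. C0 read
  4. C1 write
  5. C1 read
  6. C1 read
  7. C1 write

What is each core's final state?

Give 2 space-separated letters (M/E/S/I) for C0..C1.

Op 1: C0 read [C0 read from I: no other sharers -> C0=E (exclusive)] -> [E,I]
Op 2: C1 read [C1 read from I: others=['C0=E'] -> C1=S, others downsized to S] -> [S,S]
Op 3: C0 read [C0 read: already in S, no change] -> [S,S]
Op 4: C1 write [C1 write: invalidate ['C0=S'] -> C1=M] -> [I,M]
Op 5: C1 read [C1 read: already in M, no change] -> [I,M]
Op 6: C1 read [C1 read: already in M, no change] -> [I,M]
Op 7: C1 write [C1 write: already M (modified), no change] -> [I,M]

Answer: I M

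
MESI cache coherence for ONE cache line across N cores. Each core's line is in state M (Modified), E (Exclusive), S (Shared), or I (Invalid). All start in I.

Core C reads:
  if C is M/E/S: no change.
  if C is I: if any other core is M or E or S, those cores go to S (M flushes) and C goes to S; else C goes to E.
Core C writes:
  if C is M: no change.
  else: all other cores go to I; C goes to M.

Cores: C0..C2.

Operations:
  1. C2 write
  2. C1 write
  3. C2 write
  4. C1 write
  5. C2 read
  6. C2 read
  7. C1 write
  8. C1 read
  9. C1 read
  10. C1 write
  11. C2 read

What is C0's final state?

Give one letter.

Op 1: C2 write [C2 write: invalidate none -> C2=M] -> [I,I,M]
Op 2: C1 write [C1 write: invalidate ['C2=M'] -> C1=M] -> [I,M,I]
Op 3: C2 write [C2 write: invalidate ['C1=M'] -> C2=M] -> [I,I,M]
Op 4: C1 write [C1 write: invalidate ['C2=M'] -> C1=M] -> [I,M,I]
Op 5: C2 read [C2 read from I: others=['C1=M'] -> C2=S, others downsized to S] -> [I,S,S]
Op 6: C2 read [C2 read: already in S, no change] -> [I,S,S]
Op 7: C1 write [C1 write: invalidate ['C2=S'] -> C1=M] -> [I,M,I]
Op 8: C1 read [C1 read: already in M, no change] -> [I,M,I]
Op 9: C1 read [C1 read: already in M, no change] -> [I,M,I]
Op 10: C1 write [C1 write: already M (modified), no change] -> [I,M,I]
Op 11: C2 read [C2 read from I: others=['C1=M'] -> C2=S, others downsized to S] -> [I,S,S]

Answer: I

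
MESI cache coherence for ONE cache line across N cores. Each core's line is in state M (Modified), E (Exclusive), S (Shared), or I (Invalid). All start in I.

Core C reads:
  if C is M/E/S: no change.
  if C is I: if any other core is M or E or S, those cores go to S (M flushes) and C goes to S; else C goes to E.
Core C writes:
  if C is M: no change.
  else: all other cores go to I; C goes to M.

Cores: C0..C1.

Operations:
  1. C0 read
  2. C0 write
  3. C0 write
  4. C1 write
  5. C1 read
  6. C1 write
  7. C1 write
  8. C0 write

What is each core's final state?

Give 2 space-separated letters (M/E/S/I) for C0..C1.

Op 1: C0 read [C0 read from I: no other sharers -> C0=E (exclusive)] -> [E,I]
Op 2: C0 write [C0 write: invalidate none -> C0=M] -> [M,I]
Op 3: C0 write [C0 write: already M (modified), no change] -> [M,I]
Op 4: C1 write [C1 write: invalidate ['C0=M'] -> C1=M] -> [I,M]
Op 5: C1 read [C1 read: already in M, no change] -> [I,M]
Op 6: C1 write [C1 write: already M (modified), no change] -> [I,M]
Op 7: C1 write [C1 write: already M (modified), no change] -> [I,M]
Op 8: C0 write [C0 write: invalidate ['C1=M'] -> C0=M] -> [M,I]

Answer: M I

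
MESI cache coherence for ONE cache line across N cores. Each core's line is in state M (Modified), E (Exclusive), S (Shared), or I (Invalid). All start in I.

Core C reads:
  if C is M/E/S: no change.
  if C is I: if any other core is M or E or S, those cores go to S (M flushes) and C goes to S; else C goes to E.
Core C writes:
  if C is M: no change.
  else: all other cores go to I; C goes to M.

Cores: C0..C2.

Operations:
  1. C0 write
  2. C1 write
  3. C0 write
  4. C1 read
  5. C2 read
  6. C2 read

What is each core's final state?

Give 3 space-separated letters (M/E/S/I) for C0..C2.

Answer: S S S

Derivation:
Op 1: C0 write [C0 write: invalidate none -> C0=M] -> [M,I,I]
Op 2: C1 write [C1 write: invalidate ['C0=M'] -> C1=M] -> [I,M,I]
Op 3: C0 write [C0 write: invalidate ['C1=M'] -> C0=M] -> [M,I,I]
Op 4: C1 read [C1 read from I: others=['C0=M'] -> C1=S, others downsized to S] -> [S,S,I]
Op 5: C2 read [C2 read from I: others=['C0=S', 'C1=S'] -> C2=S, others downsized to S] -> [S,S,S]
Op 6: C2 read [C2 read: already in S, no change] -> [S,S,S]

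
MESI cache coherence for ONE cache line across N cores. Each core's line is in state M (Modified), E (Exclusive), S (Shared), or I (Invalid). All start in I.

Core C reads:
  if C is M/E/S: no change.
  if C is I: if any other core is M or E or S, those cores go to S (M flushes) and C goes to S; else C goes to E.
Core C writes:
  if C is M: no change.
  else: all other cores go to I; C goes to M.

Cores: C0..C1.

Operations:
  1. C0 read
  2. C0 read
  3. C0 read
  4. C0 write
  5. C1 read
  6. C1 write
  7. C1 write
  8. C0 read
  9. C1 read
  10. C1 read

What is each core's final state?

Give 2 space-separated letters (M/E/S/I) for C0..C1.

Op 1: C0 read [C0 read from I: no other sharers -> C0=E (exclusive)] -> [E,I]
Op 2: C0 read [C0 read: already in E, no change] -> [E,I]
Op 3: C0 read [C0 read: already in E, no change] -> [E,I]
Op 4: C0 write [C0 write: invalidate none -> C0=M] -> [M,I]
Op 5: C1 read [C1 read from I: others=['C0=M'] -> C1=S, others downsized to S] -> [S,S]
Op 6: C1 write [C1 write: invalidate ['C0=S'] -> C1=M] -> [I,M]
Op 7: C1 write [C1 write: already M (modified), no change] -> [I,M]
Op 8: C0 read [C0 read from I: others=['C1=M'] -> C0=S, others downsized to S] -> [S,S]
Op 9: C1 read [C1 read: already in S, no change] -> [S,S]
Op 10: C1 read [C1 read: already in S, no change] -> [S,S]

Answer: S S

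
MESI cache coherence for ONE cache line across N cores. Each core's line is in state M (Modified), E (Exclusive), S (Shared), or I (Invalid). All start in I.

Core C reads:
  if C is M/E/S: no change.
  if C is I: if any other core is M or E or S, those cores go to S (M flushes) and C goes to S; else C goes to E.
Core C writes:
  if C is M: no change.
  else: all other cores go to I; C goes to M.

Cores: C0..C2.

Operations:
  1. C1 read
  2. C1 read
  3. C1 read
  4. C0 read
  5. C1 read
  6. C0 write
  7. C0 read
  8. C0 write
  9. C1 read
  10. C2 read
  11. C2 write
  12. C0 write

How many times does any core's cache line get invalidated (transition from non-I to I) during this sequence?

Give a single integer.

Op 1: C1 read [C1 read from I: no other sharers -> C1=E (exclusive)] -> [I,E,I] (invalidations this op: 0; running total: 0)
Op 2: C1 read [C1 read: already in E, no change] -> [I,E,I] (invalidations this op: 0; running total: 0)
Op 3: C1 read [C1 read: already in E, no change] -> [I,E,I] (invalidations this op: 0; running total: 0)
Op 4: C0 read [C0 read from I: others=['C1=E'] -> C0=S, others downsized to S] -> [S,S,I] (invalidations this op: 0; running total: 0)
Op 5: C1 read [C1 read: already in S, no change] -> [S,S,I] (invalidations this op: 0; running total: 0)
Op 6: C0 write [C0 write: invalidate ['C1=S'] -> C0=M] -> [M,I,I] (invalidations this op: 1; running total: 1)
Op 7: C0 read [C0 read: already in M, no change] -> [M,I,I] (invalidations this op: 0; running total: 1)
Op 8: C0 write [C0 write: already M (modified), no change] -> [M,I,I] (invalidations this op: 0; running total: 1)
Op 9: C1 read [C1 read from I: others=['C0=M'] -> C1=S, others downsized to S] -> [S,S,I] (invalidations this op: 0; running total: 1)
Op 10: C2 read [C2 read from I: others=['C0=S', 'C1=S'] -> C2=S, others downsized to S] -> [S,S,S] (invalidations this op: 0; running total: 1)
Op 11: C2 write [C2 write: invalidate ['C0=S', 'C1=S'] -> C2=M] -> [I,I,M] (invalidations this op: 2; running total: 3)
Op 12: C0 write [C0 write: invalidate ['C2=M'] -> C0=M] -> [M,I,I] (invalidations this op: 1; running total: 4)

Answer: 4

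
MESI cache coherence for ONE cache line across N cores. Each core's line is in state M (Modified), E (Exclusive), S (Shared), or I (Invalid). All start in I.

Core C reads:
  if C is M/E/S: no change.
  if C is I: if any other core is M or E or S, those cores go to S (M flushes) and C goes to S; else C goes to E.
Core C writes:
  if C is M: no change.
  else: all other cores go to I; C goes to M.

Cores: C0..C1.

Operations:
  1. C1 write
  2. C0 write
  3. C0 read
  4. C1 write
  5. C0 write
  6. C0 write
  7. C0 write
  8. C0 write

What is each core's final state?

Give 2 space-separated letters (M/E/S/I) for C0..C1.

Op 1: C1 write [C1 write: invalidate none -> C1=M] -> [I,M]
Op 2: C0 write [C0 write: invalidate ['C1=M'] -> C0=M] -> [M,I]
Op 3: C0 read [C0 read: already in M, no change] -> [M,I]
Op 4: C1 write [C1 write: invalidate ['C0=M'] -> C1=M] -> [I,M]
Op 5: C0 write [C0 write: invalidate ['C1=M'] -> C0=M] -> [M,I]
Op 6: C0 write [C0 write: already M (modified), no change] -> [M,I]
Op 7: C0 write [C0 write: already M (modified), no change] -> [M,I]
Op 8: C0 write [C0 write: already M (modified), no change] -> [M,I]

Answer: M I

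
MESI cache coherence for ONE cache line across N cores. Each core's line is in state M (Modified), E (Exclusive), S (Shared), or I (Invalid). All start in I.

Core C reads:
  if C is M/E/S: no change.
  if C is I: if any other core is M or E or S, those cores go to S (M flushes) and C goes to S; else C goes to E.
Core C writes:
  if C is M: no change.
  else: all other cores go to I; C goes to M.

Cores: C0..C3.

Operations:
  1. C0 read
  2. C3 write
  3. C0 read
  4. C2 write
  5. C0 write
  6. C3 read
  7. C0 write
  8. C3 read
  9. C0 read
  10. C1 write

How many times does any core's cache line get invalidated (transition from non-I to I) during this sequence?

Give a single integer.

Op 1: C0 read [C0 read from I: no other sharers -> C0=E (exclusive)] -> [E,I,I,I] (invalidations this op: 0; running total: 0)
Op 2: C3 write [C3 write: invalidate ['C0=E'] -> C3=M] -> [I,I,I,M] (invalidations this op: 1; running total: 1)
Op 3: C0 read [C0 read from I: others=['C3=M'] -> C0=S, others downsized to S] -> [S,I,I,S] (invalidations this op: 0; running total: 1)
Op 4: C2 write [C2 write: invalidate ['C0=S', 'C3=S'] -> C2=M] -> [I,I,M,I] (invalidations this op: 2; running total: 3)
Op 5: C0 write [C0 write: invalidate ['C2=M'] -> C0=M] -> [M,I,I,I] (invalidations this op: 1; running total: 4)
Op 6: C3 read [C3 read from I: others=['C0=M'] -> C3=S, others downsized to S] -> [S,I,I,S] (invalidations this op: 0; running total: 4)
Op 7: C0 write [C0 write: invalidate ['C3=S'] -> C0=M] -> [M,I,I,I] (invalidations this op: 1; running total: 5)
Op 8: C3 read [C3 read from I: others=['C0=M'] -> C3=S, others downsized to S] -> [S,I,I,S] (invalidations this op: 0; running total: 5)
Op 9: C0 read [C0 read: already in S, no change] -> [S,I,I,S] (invalidations this op: 0; running total: 5)
Op 10: C1 write [C1 write: invalidate ['C0=S', 'C3=S'] -> C1=M] -> [I,M,I,I] (invalidations this op: 2; running total: 7)

Answer: 7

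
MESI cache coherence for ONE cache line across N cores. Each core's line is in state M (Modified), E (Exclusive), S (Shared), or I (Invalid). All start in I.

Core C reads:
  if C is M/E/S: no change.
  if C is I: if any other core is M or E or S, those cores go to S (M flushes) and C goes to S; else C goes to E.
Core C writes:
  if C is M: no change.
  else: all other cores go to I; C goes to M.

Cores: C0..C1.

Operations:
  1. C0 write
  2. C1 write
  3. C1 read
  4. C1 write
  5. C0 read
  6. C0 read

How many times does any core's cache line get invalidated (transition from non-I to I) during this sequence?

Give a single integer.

Answer: 1

Derivation:
Op 1: C0 write [C0 write: invalidate none -> C0=M] -> [M,I] (invalidations this op: 0; running total: 0)
Op 2: C1 write [C1 write: invalidate ['C0=M'] -> C1=M] -> [I,M] (invalidations this op: 1; running total: 1)
Op 3: C1 read [C1 read: already in M, no change] -> [I,M] (invalidations this op: 0; running total: 1)
Op 4: C1 write [C1 write: already M (modified), no change] -> [I,M] (invalidations this op: 0; running total: 1)
Op 5: C0 read [C0 read from I: others=['C1=M'] -> C0=S, others downsized to S] -> [S,S] (invalidations this op: 0; running total: 1)
Op 6: C0 read [C0 read: already in S, no change] -> [S,S] (invalidations this op: 0; running total: 1)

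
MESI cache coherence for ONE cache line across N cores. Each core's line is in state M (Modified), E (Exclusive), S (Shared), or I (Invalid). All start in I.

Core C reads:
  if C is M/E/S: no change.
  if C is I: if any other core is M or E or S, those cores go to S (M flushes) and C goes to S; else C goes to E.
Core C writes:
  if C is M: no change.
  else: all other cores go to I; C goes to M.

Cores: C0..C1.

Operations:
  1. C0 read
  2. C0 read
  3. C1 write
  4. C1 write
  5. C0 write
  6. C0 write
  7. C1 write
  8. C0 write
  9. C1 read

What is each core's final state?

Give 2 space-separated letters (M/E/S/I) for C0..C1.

Answer: S S

Derivation:
Op 1: C0 read [C0 read from I: no other sharers -> C0=E (exclusive)] -> [E,I]
Op 2: C0 read [C0 read: already in E, no change] -> [E,I]
Op 3: C1 write [C1 write: invalidate ['C0=E'] -> C1=M] -> [I,M]
Op 4: C1 write [C1 write: already M (modified), no change] -> [I,M]
Op 5: C0 write [C0 write: invalidate ['C1=M'] -> C0=M] -> [M,I]
Op 6: C0 write [C0 write: already M (modified), no change] -> [M,I]
Op 7: C1 write [C1 write: invalidate ['C0=M'] -> C1=M] -> [I,M]
Op 8: C0 write [C0 write: invalidate ['C1=M'] -> C0=M] -> [M,I]
Op 9: C1 read [C1 read from I: others=['C0=M'] -> C1=S, others downsized to S] -> [S,S]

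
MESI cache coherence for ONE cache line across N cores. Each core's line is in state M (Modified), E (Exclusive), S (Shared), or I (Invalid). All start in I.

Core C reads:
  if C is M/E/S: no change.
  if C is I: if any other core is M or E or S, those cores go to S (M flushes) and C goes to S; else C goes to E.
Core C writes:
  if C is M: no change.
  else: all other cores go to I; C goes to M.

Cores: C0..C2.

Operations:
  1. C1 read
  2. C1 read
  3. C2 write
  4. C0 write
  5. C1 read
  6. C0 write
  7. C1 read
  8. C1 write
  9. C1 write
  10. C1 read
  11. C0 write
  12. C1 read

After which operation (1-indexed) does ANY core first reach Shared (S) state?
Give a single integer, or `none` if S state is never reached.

Op 1: C1 read [C1 read from I: no other sharers -> C1=E (exclusive)] -> [I,E,I]
Op 2: C1 read [C1 read: already in E, no change] -> [I,E,I]
Op 3: C2 write [C2 write: invalidate ['C1=E'] -> C2=M] -> [I,I,M]
Op 4: C0 write [C0 write: invalidate ['C2=M'] -> C0=M] -> [M,I,I]
Op 5: C1 read [C1 read from I: others=['C0=M'] -> C1=S, others downsized to S] -> [S,S,I]
  -> First S state at op 5; remaining ops need not be traced.

Answer: 5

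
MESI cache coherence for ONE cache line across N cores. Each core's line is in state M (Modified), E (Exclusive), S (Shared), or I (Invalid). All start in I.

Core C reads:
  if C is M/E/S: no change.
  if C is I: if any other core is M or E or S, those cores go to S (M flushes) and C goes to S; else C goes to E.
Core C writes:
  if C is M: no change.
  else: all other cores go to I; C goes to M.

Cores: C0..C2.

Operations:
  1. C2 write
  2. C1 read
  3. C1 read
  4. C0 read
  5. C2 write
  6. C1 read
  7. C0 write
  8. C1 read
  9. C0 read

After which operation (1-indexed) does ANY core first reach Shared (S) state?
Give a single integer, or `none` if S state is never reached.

Op 1: C2 write [C2 write: invalidate none -> C2=M] -> [I,I,M]
Op 2: C1 read [C1 read from I: others=['C2=M'] -> C1=S, others downsized to S] -> [I,S,S]
  -> First S state at op 2; remaining ops need not be traced.

Answer: 2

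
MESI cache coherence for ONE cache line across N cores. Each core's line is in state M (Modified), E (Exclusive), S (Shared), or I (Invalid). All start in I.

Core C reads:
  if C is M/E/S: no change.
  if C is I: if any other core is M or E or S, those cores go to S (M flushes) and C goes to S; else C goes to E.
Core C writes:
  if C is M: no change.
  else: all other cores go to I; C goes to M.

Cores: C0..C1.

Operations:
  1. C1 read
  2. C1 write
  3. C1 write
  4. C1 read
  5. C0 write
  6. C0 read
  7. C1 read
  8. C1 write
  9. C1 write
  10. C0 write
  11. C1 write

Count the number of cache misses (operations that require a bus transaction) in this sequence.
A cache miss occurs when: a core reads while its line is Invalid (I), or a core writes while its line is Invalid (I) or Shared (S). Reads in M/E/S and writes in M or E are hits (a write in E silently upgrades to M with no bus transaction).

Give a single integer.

Op 1: C1 read [C1 read from I: no other sharers -> C1=E (exclusive)] -> [I,E] [MISS #1: read from I]
Op 2: C1 write [C1 write: invalidate none -> C1=M] -> [I,M] [hit: write from E is a silent E->M upgrade, no bus transaction]
Op 3: C1 write [C1 write: already M (modified), no change] -> [I,M] [hit: write from M]
Op 4: C1 read [C1 read: already in M, no change] -> [I,M] [hit: read from M]
Op 5: C0 write [C0 write: invalidate ['C1=M'] -> C0=M] -> [M,I] [MISS #2: write from I]
Op 6: C0 read [C0 read: already in M, no change] -> [M,I] [hit: read from M]
Op 7: C1 read [C1 read from I: others=['C0=M'] -> C1=S, others downsized to S] -> [S,S] [MISS #3: read from I]
Op 8: C1 write [C1 write: invalidate ['C0=S'] -> C1=M] -> [I,M] [MISS #4: write from S]
Op 9: C1 write [C1 write: already M (modified), no change] -> [I,M] [hit: write from M]
Op 10: C0 write [C0 write: invalidate ['C1=M'] -> C0=M] -> [M,I] [MISS #5: write from I]
Op 11: C1 write [C1 write: invalidate ['C0=M'] -> C1=M] -> [I,M] [MISS #6: write from I]

Answer: 6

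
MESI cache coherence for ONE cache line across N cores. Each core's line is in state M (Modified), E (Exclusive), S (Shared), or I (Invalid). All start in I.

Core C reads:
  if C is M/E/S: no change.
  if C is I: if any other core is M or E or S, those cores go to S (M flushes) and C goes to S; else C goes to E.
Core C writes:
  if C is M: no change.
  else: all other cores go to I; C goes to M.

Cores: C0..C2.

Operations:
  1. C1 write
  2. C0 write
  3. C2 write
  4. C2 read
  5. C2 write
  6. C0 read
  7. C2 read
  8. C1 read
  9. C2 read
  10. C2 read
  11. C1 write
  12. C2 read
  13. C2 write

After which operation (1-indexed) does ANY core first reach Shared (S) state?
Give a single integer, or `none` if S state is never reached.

Op 1: C1 write [C1 write: invalidate none -> C1=M] -> [I,M,I]
Op 2: C0 write [C0 write: invalidate ['C1=M'] -> C0=M] -> [M,I,I]
Op 3: C2 write [C2 write: invalidate ['C0=M'] -> C2=M] -> [I,I,M]
Op 4: C2 read [C2 read: already in M, no change] -> [I,I,M]
Op 5: C2 write [C2 write: already M (modified), no change] -> [I,I,M]
Op 6: C0 read [C0 read from I: others=['C2=M'] -> C0=S, others downsized to S] -> [S,I,S]
  -> First S state at op 6; remaining ops need not be traced.

Answer: 6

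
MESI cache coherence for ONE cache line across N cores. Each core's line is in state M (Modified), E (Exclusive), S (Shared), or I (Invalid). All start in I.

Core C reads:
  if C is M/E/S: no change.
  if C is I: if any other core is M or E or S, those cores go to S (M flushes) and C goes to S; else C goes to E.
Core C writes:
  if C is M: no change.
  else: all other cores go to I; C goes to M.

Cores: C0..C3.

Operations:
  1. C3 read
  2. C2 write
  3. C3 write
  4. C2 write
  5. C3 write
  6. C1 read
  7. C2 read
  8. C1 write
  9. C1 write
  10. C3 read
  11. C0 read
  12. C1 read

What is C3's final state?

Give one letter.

Answer: S

Derivation:
Op 1: C3 read [C3 read from I: no other sharers -> C3=E (exclusive)] -> [I,I,I,E]
Op 2: C2 write [C2 write: invalidate ['C3=E'] -> C2=M] -> [I,I,M,I]
Op 3: C3 write [C3 write: invalidate ['C2=M'] -> C3=M] -> [I,I,I,M]
Op 4: C2 write [C2 write: invalidate ['C3=M'] -> C2=M] -> [I,I,M,I]
Op 5: C3 write [C3 write: invalidate ['C2=M'] -> C3=M] -> [I,I,I,M]
Op 6: C1 read [C1 read from I: others=['C3=M'] -> C1=S, others downsized to S] -> [I,S,I,S]
Op 7: C2 read [C2 read from I: others=['C1=S', 'C3=S'] -> C2=S, others downsized to S] -> [I,S,S,S]
Op 8: C1 write [C1 write: invalidate ['C2=S', 'C3=S'] -> C1=M] -> [I,M,I,I]
Op 9: C1 write [C1 write: already M (modified), no change] -> [I,M,I,I]
Op 10: C3 read [C3 read from I: others=['C1=M'] -> C3=S, others downsized to S] -> [I,S,I,S]
Op 11: C0 read [C0 read from I: others=['C1=S', 'C3=S'] -> C0=S, others downsized to S] -> [S,S,I,S]
Op 12: C1 read [C1 read: already in S, no change] -> [S,S,I,S]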